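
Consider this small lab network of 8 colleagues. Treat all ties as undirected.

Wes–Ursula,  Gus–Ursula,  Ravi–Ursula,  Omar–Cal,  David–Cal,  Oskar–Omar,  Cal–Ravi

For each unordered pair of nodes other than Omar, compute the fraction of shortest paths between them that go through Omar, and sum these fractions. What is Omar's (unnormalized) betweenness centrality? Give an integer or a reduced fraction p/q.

Pairs whose geodesics pass through Omar — Wes–Oskar: 1; Ursula–Oskar: 1; Ravi–Oskar: 1; Cal–Oskar: 1; Gus–Oskar: 1; David–Oskar: 1.
All other pairs contribute 0.
Summing the contributions gives betweenness(Omar) = 6.

6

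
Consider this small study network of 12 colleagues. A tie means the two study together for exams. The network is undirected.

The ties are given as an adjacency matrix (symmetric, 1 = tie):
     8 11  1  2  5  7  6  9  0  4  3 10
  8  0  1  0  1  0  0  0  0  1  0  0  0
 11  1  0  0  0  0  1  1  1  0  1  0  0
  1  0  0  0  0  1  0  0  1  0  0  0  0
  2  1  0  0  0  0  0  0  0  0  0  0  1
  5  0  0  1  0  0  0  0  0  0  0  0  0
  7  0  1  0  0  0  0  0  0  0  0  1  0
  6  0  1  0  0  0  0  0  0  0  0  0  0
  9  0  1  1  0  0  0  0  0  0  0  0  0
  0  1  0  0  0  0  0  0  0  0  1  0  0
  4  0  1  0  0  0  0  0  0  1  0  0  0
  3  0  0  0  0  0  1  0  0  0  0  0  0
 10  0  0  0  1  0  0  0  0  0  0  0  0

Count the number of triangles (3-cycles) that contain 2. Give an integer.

2's neighbors are 8 and 10, but none of them are tied to each other, so no triangle contains 2.

0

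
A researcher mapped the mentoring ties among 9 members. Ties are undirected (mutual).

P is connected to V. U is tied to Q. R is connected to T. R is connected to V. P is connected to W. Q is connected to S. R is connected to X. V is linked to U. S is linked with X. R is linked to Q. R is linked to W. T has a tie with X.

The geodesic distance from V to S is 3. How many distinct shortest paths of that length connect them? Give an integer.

3

The shortest distance is 3. The length-3 paths are: V–R–X–S; V–R–Q–S; V–U–Q–S.
That gives 3 distinct shortest paths.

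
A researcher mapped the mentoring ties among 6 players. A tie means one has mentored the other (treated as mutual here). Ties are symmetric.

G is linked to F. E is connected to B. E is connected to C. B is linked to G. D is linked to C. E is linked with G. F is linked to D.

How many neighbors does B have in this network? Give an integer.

B is directly tied to E and G. That is 2 neighbors, so the degree of B is 2.

2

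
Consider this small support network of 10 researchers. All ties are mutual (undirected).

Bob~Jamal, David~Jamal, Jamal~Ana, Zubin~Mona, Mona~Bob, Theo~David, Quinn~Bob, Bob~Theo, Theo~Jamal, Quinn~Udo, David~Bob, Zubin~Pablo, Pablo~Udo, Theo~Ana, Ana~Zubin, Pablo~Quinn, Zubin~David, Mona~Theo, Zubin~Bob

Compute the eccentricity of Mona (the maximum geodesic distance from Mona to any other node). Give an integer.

Distances from Mona: Ana:2, Bob:1, David:2, Jamal:2, Pablo:2, Quinn:2, Theo:1, Udo:3, Zubin:1.
The largest is 3 (to Udo), so the eccentricity of Mona is 3.

3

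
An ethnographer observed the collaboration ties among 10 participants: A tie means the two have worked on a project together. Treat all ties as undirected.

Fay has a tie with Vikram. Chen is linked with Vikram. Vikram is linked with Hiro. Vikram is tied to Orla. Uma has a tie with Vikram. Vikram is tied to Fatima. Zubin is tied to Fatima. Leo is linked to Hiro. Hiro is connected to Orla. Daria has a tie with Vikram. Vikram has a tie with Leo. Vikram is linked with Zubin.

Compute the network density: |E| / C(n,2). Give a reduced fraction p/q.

4/15

There are 12 edges and 10 nodes, so the maximum possible is C(10,2) = 45.
Density = 12/45 = 4/15.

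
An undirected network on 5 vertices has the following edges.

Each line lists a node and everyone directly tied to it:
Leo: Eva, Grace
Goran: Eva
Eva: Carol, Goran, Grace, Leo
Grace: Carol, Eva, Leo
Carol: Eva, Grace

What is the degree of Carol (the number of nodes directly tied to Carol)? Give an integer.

2

Carol is directly tied to Eva and Grace. That is 2 neighbors, so the degree of Carol is 2.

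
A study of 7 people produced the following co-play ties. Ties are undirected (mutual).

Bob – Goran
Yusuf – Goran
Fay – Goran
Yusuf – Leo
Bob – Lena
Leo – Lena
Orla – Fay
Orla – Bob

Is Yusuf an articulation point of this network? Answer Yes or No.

No

Even without Yusuf, every remaining node can still reach every other (the residual graph is connected), so Yusuf is not a cut vertex.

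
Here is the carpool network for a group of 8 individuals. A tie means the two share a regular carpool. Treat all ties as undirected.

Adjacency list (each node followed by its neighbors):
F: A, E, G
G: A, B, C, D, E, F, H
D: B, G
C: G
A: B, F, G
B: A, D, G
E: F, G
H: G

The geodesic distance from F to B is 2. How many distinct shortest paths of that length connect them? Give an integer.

The shortest distance is 2. The length-2 paths are: F–G–B; F–A–B.
That gives 2 distinct shortest paths.

2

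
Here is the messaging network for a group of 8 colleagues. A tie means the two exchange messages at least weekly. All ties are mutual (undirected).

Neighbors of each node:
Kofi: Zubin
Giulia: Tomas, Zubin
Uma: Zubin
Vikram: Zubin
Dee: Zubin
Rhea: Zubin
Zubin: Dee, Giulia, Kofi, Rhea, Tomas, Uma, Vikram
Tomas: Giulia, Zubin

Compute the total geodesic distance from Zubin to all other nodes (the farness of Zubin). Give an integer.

7

Distances from Zubin: Dee:1, Giulia:1, Kofi:1, Rhea:1, Tomas:1, Uma:1, Vikram:1.
Sum = 1 + 1 + 1 + 1 + 1 + 1 + 1 = 7.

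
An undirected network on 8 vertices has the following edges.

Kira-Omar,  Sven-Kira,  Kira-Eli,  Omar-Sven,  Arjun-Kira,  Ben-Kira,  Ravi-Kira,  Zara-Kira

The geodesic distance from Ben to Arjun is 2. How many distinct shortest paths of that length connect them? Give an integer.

1

The shortest distance is 2, and the only length-2 path is Ben–Kira–Arjun. So there is exactly 1 shortest path.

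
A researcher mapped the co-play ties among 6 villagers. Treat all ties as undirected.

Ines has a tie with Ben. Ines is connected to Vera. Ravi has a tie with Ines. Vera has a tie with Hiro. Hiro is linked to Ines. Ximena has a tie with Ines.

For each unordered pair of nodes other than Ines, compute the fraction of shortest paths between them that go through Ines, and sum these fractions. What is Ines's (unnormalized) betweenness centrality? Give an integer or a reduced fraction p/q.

Pairs whose geodesics pass through Ines — Ben–Hiro: 1; Ben–Ravi: 1; Ben–Ximena: 1; Ben–Vera: 1; Hiro–Ravi: 1; Hiro–Ximena: 1; Ravi–Ximena: 1; Ravi–Vera: 1; Ximena–Vera: 1.
All other pairs contribute 0.
Summing the contributions gives betweenness(Ines) = 9.

9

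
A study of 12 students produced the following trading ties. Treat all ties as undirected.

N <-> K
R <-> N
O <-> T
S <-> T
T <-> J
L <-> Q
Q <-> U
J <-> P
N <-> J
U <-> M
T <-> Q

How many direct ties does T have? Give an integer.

4

T is directly tied to J, O, Q, and S. That is 4 neighbors, so the degree of T is 4.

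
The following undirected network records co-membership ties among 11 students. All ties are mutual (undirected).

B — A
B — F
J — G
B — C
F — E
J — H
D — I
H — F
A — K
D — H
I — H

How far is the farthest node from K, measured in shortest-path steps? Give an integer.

Distances from K: A:1, B:2, C:3, D:5, E:4, F:3, G:6, H:4, I:5, J:5.
The largest is 6 (to G), so the eccentricity of K is 6.

6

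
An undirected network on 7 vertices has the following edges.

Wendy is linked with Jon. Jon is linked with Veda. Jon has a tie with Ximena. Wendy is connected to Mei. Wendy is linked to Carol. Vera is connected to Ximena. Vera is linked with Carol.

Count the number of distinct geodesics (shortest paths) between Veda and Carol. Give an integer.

The shortest distance is 3, and the only length-3 path is Veda–Jon–Wendy–Carol. So there is exactly 1 shortest path.

1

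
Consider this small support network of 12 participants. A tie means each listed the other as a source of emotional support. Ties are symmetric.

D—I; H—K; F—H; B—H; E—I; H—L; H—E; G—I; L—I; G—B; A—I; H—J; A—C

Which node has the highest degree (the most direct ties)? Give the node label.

H

Degrees — A:2, B:2, C:1, D:1, E:2, F:1, G:2, H:6, I:5, J:1, K:1, L:2.
The maximum is 6, attained only by H.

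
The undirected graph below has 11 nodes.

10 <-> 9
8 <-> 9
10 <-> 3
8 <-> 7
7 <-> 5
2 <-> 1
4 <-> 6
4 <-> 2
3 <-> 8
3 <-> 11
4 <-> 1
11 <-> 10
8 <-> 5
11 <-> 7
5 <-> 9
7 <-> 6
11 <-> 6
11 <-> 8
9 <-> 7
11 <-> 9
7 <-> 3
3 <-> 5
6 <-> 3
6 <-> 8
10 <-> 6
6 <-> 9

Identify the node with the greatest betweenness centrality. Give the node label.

Unnormalized betweenness of each node: 1:0, 2:0, 3:9/4, 4:16, 5:1/6, 6:65/3, 7:17/12, 8:17/12, 9:9/4, 10:1/6, 11:2/3.
6 has the largest value, 65/3, making it the main broker — the node through which the most shortest paths run.

6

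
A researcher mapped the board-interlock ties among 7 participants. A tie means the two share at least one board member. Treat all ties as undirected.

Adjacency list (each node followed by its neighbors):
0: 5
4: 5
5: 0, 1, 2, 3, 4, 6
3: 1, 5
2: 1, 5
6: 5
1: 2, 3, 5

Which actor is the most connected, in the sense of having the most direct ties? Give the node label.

Degrees — 0:1, 1:3, 2:2, 3:2, 4:1, 5:6, 6:1.
The maximum is 6, attained only by 5.

5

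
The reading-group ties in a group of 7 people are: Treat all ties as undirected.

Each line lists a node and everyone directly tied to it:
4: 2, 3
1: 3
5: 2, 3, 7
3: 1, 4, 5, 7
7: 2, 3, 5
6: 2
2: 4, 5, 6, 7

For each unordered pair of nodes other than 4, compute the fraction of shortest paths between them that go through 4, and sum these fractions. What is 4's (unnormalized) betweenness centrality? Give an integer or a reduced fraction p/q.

4/3

Pairs whose geodesics pass through 4 — 2–1: 1/3; 2–3: 1/3; 1–6: 1/3; 6–3: 1/3.
All other pairs contribute 0.
Summing the contributions gives betweenness(4) = 4/3.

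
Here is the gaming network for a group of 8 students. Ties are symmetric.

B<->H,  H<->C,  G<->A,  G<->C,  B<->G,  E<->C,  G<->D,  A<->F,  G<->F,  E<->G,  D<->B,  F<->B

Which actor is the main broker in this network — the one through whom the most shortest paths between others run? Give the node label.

Unnormalized betweenness of each node: A:0, B:11/3, C:11/6, D:0, E:0, F:5/6, G:61/6, H:1/2.
G has the largest value, 61/6, making it the main broker — the node through which the most shortest paths run.

G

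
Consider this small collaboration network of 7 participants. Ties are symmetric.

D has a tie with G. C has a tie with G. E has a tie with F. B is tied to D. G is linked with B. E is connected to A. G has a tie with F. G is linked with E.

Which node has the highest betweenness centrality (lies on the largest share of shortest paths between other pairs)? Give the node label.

Unnormalized betweenness of each node: A:0, B:0, C:0, D:0, E:5, F:0, G:11.
G has the largest value, 11, making it the main broker — the node through which the most shortest paths run.

G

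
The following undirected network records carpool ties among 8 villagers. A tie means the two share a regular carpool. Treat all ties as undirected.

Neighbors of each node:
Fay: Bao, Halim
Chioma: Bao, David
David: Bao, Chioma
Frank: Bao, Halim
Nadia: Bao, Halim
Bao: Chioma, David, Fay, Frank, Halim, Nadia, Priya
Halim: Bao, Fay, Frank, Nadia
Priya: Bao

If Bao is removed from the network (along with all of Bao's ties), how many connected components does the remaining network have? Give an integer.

3

Without Bao, the remaining ties split the others into: {Chioma, David}; {Fay, Frank, Halim, Nadia}; {Priya}.
That's 3 separate components.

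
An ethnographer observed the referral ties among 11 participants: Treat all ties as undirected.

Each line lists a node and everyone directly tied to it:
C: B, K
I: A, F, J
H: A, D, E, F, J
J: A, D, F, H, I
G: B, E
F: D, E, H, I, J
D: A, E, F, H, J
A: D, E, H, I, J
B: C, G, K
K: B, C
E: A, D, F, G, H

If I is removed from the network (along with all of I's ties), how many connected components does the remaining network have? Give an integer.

1

I's neighbors (A, F, and J) remain reachable from one another through other ties, so the rest of the network stays in one piece.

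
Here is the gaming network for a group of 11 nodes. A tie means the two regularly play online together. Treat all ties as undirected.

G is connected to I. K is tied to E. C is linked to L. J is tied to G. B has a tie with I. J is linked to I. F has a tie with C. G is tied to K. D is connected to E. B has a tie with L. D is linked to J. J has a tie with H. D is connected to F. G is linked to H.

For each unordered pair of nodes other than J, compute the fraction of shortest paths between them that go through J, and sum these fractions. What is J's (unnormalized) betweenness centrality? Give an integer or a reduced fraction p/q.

Pairs whose geodesics pass through J — G–C: 1/2; G–F: 1; G–D: 1; H–I: 1/2; H–B: 1/2; H–L: 1/2; H–C: 1; H–F: 1; H–D: 1; H–E: 1/2; I–F: 1; I–D: 1; I–E: 1/2; B–D: 1 … (+1 more pairs).
All other pairs contribute 0.
Summing the contributions gives betweenness(J) = 23/2.

23/2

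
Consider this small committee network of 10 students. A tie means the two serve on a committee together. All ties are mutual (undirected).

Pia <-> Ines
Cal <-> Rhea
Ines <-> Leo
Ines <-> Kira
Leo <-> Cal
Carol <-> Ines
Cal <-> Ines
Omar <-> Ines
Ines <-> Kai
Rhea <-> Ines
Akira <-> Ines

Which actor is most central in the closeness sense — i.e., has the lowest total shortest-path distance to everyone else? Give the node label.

Ines

Farness (sum of distances to all others) for each node — Akira:17, Cal:15, Carol:17, Ines:9, Kai:17, Kira:17, Leo:16, Omar:17, Pia:17, Rhea:16.
The smallest farness is 9, for Ines, so Ines has the highest closeness.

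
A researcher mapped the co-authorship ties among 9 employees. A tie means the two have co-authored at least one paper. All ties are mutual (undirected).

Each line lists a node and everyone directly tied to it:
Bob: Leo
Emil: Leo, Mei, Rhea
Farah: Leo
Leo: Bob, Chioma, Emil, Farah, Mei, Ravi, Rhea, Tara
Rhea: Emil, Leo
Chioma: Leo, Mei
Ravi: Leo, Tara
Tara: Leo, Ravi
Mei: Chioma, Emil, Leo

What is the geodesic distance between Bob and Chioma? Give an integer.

2

One shortest route is Bob – Leo – Chioma, which uses 2 edges, and Bob and Chioma are not directly tied, so nothing shorter exists. So d(Bob,Chioma) = 2.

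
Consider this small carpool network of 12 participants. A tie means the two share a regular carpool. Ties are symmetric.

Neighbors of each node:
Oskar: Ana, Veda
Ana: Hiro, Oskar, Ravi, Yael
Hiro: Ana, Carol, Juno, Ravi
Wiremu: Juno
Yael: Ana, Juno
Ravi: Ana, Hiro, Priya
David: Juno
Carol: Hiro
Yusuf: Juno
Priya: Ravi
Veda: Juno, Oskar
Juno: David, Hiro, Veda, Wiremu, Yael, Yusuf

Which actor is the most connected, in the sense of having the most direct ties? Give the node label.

Juno

Degrees — Ana:4, Carol:1, David:1, Hiro:4, Juno:6, Oskar:2, Priya:1, Ravi:3, Veda:2, Wiremu:1, Yael:2, Yusuf:1.
The maximum is 6, attained only by Juno.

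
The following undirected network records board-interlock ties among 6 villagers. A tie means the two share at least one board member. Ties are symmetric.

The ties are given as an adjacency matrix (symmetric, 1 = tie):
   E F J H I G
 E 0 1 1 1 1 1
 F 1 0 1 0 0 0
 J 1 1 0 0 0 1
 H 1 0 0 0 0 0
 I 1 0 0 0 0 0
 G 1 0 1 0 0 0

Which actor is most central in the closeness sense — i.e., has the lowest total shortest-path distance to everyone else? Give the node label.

E

Farness (sum of distances to all others) for each node — E:5, F:8, G:8, H:9, I:9, J:7.
The smallest farness is 5, for E, so E has the highest closeness.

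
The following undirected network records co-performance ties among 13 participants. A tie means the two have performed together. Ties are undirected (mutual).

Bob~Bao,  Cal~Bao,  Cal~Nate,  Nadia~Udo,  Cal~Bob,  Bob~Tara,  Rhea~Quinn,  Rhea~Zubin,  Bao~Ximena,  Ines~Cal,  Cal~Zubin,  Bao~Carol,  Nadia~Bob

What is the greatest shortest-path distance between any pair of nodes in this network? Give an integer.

6

Eccentricity of each node (its greatest distance to any other): Bao:4, Bob:4, Cal:3, Carol:5, Ines:4, Nadia:5, Nate:4, Quinn:6, Rhea:5, Tara:5, Udo:6, Ximena:5, Zubin:4.
The maximum eccentricity is 6, realized for instance by the pair Quinn–Udo via Quinn – Rhea – Zubin – Cal – Bob – Nadia – Udo. So the diameter is 6.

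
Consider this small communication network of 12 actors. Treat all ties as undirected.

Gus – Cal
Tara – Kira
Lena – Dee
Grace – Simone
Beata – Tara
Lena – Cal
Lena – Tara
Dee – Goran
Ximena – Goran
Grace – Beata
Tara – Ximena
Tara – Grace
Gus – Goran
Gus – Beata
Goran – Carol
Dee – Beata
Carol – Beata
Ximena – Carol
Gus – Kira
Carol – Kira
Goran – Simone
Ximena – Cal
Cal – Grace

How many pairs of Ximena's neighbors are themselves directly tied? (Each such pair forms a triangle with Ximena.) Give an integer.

Ximena's neighbors: Cal, Carol, Goran, and Tara.
Neighbor pairs that are themselves tied: Ximena–Carol–Goran. Each forms one triangle with Ximena, for 1 in total.

1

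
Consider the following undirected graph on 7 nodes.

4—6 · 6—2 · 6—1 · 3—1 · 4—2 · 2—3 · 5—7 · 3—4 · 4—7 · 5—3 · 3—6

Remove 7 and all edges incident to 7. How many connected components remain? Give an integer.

1

7's neighbors (4 and 5) remain reachable from one another through other ties, so the rest of the network stays in one piece.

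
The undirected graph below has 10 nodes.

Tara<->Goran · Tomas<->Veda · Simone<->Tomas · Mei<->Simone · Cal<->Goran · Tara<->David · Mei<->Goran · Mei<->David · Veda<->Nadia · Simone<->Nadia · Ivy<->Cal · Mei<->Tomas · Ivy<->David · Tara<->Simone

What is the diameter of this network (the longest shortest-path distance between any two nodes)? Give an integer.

4

Eccentricity of each node (its greatest distance to any other): Cal:4, David:3, Goran:3, Ivy:4, Mei:2, Nadia:4, Simone:3, Tara:3, Tomas:3, Veda:4.
The maximum eccentricity is 4, realized for instance by the pair Veda–Cal via Veda – Tomas – Mei – Goran – Cal. So the diameter is 4.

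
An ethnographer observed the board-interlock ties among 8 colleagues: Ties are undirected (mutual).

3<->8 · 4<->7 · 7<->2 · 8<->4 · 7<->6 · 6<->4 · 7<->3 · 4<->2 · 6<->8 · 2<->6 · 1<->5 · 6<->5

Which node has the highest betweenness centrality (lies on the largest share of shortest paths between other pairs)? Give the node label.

6

Unnormalized betweenness of each node: 1:0, 2:0, 3:1/3, 4:5/6, 5:6, 6:65/6, 7:3, 8:2.
6 has the largest value, 65/6, making it the main broker — the node through which the most shortest paths run.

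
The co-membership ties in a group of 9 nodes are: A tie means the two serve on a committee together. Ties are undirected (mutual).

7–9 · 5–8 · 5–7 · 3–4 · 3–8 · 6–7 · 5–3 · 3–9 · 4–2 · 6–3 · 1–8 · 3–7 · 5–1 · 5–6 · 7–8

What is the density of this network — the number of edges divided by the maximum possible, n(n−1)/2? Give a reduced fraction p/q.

There are 15 edges and 9 nodes, so the maximum possible is C(9,2) = 36.
Density = 15/36 = 5/12.

5/12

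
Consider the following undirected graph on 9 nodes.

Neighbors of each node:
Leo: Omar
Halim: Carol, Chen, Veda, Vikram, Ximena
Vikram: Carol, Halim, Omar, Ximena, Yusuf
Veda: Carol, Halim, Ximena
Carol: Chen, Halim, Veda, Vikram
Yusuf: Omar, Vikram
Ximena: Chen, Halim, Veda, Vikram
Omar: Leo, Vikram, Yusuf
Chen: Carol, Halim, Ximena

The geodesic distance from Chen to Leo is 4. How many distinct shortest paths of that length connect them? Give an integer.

3

The shortest distance is 4. The length-4 paths are: Chen–Halim–Vikram–Omar–Leo; Chen–Ximena–Vikram–Omar–Leo; Chen–Carol–Vikram–Omar–Leo.
That gives 3 distinct shortest paths.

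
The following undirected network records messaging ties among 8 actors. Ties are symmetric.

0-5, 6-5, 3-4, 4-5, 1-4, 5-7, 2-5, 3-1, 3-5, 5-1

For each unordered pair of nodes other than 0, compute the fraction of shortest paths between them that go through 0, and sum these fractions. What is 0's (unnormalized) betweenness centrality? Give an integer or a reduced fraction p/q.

0

No shortest path between any pair of other nodes passes through 0.
Summing the contributions gives betweenness(0) = 0.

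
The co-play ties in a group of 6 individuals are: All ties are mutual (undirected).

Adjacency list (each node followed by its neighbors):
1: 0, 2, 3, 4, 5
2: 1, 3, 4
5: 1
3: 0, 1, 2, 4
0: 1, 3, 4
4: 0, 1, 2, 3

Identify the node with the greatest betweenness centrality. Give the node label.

1

Unnormalized betweenness of each node: 0:0, 1:13/3, 2:0, 3:1/3, 4:1/3, 5:0.
1 has the largest value, 13/3, making it the main broker — the node through which the most shortest paths run.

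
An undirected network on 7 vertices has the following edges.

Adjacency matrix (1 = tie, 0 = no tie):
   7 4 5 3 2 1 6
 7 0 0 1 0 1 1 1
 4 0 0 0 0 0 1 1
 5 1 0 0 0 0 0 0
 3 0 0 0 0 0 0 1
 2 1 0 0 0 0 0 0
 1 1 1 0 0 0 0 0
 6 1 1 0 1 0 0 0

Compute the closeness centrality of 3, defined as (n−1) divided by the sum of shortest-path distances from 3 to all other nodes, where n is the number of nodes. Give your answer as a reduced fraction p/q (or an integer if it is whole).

Distances from 3: 1:3, 2:3, 4:2, 5:3, 6:1, 7:2. Sum = 14.
n = 7, so closeness = 6/14 = 3/7.

3/7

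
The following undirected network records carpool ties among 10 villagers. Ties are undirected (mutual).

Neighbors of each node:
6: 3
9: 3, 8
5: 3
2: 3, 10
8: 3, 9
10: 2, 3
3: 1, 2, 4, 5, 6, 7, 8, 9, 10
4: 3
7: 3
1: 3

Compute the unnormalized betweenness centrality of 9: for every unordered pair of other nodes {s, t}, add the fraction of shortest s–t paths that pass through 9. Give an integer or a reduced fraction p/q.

0

No shortest path between any pair of other nodes passes through 9.
Summing the contributions gives betweenness(9) = 0.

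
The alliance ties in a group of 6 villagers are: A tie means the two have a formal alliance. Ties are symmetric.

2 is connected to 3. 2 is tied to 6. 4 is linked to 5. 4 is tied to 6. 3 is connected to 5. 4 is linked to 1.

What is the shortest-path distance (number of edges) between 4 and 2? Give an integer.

One shortest route is 4 – 6 – 2, which uses 2 edges, and 4 and 2 are not directly tied, so nothing shorter exists. So d(4,2) = 2.

2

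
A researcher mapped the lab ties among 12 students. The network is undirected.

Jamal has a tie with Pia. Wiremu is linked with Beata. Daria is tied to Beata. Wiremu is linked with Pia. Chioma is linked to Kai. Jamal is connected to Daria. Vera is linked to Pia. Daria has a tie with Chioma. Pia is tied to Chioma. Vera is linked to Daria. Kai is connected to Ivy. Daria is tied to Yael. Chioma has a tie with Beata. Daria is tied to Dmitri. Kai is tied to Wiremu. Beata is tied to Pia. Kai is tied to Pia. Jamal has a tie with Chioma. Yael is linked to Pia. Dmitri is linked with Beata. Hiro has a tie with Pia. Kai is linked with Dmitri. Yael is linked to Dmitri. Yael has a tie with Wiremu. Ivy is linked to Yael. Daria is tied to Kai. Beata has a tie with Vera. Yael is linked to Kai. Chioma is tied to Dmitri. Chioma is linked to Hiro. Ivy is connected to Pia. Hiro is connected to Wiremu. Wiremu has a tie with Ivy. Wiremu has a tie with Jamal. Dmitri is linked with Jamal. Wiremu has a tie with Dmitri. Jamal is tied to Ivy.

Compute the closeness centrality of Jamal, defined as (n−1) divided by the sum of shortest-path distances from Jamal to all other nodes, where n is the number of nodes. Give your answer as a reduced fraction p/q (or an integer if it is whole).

Distances from Jamal: Beata:2, Chioma:1, Daria:1, Dmitri:1, Hiro:2, Ivy:1, Kai:2, Pia:1, Vera:2, Wiremu:1, Yael:2. Sum = 16.
n = 12, so closeness = 11/16.

11/16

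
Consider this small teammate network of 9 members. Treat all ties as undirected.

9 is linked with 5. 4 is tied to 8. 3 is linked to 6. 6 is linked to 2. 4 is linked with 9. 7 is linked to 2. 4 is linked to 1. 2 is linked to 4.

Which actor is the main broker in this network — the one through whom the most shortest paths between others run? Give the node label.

Unnormalized betweenness of each node: 1:0, 2:17, 3:0, 4:21, 5:0, 6:7, 7:0, 8:0, 9:7.
4 has the largest value, 21, making it the main broker — the node through which the most shortest paths run.

4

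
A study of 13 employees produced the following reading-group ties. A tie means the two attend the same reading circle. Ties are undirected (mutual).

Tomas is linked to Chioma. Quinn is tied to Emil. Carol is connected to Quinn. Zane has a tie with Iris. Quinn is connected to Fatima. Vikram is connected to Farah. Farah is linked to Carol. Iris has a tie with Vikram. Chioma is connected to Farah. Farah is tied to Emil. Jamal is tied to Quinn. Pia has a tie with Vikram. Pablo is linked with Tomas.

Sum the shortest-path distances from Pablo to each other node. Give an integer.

51

Distances from Pablo: Carol:4, Chioma:2, Emil:4, Farah:3, Fatima:6, Iris:5, Jamal:6, Pia:5, Quinn:5, Tomas:1, Vikram:4, Zane:6.
Sum = 4 + 2 + 4 + 3 + 6 + 5 + 6 + 5 + 5 + 1 + 4 + 6 = 51.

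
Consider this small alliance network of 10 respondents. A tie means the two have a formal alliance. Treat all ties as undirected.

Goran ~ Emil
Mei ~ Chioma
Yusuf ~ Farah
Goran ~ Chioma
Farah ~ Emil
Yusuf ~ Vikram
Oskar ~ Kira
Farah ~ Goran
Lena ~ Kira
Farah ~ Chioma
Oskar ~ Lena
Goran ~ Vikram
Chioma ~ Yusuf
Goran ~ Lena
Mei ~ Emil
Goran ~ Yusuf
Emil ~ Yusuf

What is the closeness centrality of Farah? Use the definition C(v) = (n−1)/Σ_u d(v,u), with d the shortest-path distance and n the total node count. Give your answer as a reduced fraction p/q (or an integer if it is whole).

Distances from Farah: Chioma:1, Emil:1, Goran:1, Kira:3, Lena:2, Mei:2, Oskar:3, Vikram:2, Yusuf:1. Sum = 16.
n = 10, so closeness = 9/16.

9/16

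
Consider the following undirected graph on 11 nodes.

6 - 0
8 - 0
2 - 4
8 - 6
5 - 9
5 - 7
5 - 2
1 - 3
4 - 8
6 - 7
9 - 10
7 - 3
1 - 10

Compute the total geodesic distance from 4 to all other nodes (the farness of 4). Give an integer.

Distances from 4: 0:2, 1:5, 2:1, 3:4, 5:2, 6:2, 7:3, 8:1, 9:3, 10:4.
Sum = 2 + 5 + 1 + 4 + 2 + 2 + 3 + 1 + 3 + 4 = 27.

27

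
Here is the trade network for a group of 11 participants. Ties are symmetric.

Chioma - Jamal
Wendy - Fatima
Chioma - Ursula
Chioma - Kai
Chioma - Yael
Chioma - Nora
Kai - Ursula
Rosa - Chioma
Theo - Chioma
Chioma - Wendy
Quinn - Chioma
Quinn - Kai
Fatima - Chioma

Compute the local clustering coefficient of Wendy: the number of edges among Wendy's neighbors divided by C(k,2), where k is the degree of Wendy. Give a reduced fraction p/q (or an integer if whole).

1

Wendy's neighbors: Chioma and Fatima (k = 2).
Possible neighbor pairs: C(2,2) = 1. Edges among them: Chioma–Fatima → e = 1.
Clustering(Wendy) = 1/1.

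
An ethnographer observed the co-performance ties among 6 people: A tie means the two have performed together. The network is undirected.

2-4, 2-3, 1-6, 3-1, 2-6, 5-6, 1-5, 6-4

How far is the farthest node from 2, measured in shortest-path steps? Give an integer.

2

Distances from 2: 1:2, 3:1, 4:1, 5:2, 6:1.
The largest is 2 (to 1 and 5), so the eccentricity of 2 is 2.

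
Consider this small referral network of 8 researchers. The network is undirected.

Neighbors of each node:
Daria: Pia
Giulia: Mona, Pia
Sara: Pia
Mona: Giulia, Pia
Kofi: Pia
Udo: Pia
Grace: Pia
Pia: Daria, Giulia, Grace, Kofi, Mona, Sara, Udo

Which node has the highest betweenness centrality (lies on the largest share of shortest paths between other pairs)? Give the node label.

Pia

Unnormalized betweenness of each node: Daria:0, Giulia:0, Grace:0, Kofi:0, Mona:0, Pia:20, Sara:0, Udo:0.
Pia has the largest value, 20, making it the main broker — the node through which the most shortest paths run.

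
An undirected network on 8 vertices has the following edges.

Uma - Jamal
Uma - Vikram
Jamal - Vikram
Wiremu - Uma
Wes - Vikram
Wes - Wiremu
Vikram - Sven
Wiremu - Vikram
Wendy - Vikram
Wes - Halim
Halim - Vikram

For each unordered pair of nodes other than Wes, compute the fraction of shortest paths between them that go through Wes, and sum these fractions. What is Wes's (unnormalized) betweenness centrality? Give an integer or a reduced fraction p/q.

1/2

Pairs whose geodesics pass through Wes — Halim–Wiremu: 1/2.
All other pairs contribute 0.
Summing the contributions gives betweenness(Wes) = 1/2.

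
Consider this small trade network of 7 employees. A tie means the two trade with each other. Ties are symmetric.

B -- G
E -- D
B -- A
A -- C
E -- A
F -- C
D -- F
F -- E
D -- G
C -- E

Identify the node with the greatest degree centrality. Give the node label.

E

Degrees — A:3, B:2, C:3, D:3, E:4, F:3, G:2.
The maximum is 4, attained only by E.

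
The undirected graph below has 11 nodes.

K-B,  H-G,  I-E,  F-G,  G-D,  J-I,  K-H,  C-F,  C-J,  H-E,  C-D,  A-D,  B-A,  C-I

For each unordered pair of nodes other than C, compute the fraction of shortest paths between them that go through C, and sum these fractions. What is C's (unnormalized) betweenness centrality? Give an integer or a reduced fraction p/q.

Pairs whose geodesics pass through C — E–F: 1/2; E–D: 1/2; E–A: 1/3; I–F: 1; I–G: 2/3; I–D: 1; I–A: 1; I–B: 1/2; J–F: 1; J–G: 2/2; J–D: 1; J–A: 1; J–B: 1; F–D: 1/2 … (+2 more pairs).
All other pairs contribute 0.
Summing the contributions gives betweenness(C) = 71/6.

71/6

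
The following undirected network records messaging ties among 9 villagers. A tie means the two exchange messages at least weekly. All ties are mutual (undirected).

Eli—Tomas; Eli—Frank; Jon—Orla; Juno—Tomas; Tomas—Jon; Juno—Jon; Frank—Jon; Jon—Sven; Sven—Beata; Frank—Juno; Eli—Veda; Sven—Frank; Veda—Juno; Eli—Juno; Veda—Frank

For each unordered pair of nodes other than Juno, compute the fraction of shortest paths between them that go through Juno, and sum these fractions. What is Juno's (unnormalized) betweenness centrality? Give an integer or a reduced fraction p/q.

5/2

Pairs whose geodesics pass through Juno — Frank–Tomas: 1/3; Tomas–Veda: 1/2; Orla–Veda: 1/2; Orla–Eli: 1/3; Veda–Jon: 1/2; Eli–Jon: 1/3.
All other pairs contribute 0.
Summing the contributions gives betweenness(Juno) = 5/2.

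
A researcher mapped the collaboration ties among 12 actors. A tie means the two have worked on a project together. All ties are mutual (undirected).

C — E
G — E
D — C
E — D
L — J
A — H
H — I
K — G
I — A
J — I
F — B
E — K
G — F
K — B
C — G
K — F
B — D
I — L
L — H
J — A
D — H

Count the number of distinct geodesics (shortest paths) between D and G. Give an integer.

The shortest distance is 2. The length-2 paths are: D–E–G; D–C–G.
That gives 2 distinct shortest paths.

2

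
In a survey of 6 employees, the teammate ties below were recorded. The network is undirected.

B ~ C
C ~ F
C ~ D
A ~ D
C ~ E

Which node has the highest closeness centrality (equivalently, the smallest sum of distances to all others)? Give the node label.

C

Farness (sum of distances to all others) for each node — A:12, B:10, C:6, D:8, E:10, F:10.
The smallest farness is 6, for C, so C has the highest closeness.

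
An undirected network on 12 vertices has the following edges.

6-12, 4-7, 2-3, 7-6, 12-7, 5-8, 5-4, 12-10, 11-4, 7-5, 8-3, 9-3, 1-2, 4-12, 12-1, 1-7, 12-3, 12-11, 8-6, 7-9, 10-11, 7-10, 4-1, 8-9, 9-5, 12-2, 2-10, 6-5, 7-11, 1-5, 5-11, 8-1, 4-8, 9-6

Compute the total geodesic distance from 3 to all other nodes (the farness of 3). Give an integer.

18

Distances from 3: 1:2, 2:1, 4:2, 5:2, 6:2, 7:2, 8:1, 9:1, 10:2, 11:2, 12:1.
Sum = 2 + 1 + 2 + 2 + 2 + 2 + 1 + 1 + 2 + 2 + 1 = 18.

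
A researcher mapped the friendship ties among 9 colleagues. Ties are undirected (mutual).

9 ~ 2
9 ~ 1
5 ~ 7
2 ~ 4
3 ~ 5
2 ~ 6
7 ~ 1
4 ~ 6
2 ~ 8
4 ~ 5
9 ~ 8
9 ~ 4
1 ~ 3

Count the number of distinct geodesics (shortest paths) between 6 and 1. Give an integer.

The shortest distance is 3. The length-3 paths are: 6–4–9–1; 6–2–9–1.
That gives 2 distinct shortest paths.

2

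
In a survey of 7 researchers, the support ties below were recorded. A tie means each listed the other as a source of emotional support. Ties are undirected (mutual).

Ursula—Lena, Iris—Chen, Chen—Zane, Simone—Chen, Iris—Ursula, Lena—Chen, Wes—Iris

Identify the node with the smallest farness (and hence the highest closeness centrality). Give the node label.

Farness (sum of distances to all others) for each node — Chen:8, Iris:9, Lena:11, Simone:13, Ursula:12, Wes:14, Zane:13.
The smallest farness is 8, for Chen, so Chen has the highest closeness.

Chen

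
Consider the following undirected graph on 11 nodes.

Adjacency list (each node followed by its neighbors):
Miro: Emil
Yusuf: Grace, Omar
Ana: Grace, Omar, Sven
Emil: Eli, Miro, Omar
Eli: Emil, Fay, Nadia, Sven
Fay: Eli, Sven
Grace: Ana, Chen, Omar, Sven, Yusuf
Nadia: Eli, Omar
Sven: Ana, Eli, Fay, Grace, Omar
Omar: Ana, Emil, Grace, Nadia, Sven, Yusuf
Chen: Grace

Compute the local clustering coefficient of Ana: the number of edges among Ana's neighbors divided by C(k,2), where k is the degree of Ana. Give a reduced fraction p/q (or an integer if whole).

1

Ana's neighbors: Grace, Omar, and Sven (k = 3).
Possible neighbor pairs: C(3,2) = 3. Edges among them: Grace–Omar, Grace–Sven, Omar–Sven → e = 3.
Clustering(Ana) = 3/3 = 1.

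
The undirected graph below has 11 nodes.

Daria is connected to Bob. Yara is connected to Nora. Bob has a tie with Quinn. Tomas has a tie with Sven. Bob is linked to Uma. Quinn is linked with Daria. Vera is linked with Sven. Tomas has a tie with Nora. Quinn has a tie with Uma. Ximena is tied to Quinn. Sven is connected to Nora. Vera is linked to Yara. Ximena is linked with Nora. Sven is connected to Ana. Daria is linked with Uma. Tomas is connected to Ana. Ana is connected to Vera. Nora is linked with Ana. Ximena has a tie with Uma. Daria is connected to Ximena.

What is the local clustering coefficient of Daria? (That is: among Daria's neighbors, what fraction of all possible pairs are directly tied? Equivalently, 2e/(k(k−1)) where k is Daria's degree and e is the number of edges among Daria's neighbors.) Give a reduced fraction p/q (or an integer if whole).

5/6

Daria's neighbors: Bob, Quinn, Uma, and Ximena (k = 4).
Possible neighbor pairs: C(4,2) = 6. Edges among them: Bob–Quinn, Bob–Uma, Quinn–Uma, Quinn–Ximena, Uma–Ximena → e = 5.
Clustering(Daria) = 5/6.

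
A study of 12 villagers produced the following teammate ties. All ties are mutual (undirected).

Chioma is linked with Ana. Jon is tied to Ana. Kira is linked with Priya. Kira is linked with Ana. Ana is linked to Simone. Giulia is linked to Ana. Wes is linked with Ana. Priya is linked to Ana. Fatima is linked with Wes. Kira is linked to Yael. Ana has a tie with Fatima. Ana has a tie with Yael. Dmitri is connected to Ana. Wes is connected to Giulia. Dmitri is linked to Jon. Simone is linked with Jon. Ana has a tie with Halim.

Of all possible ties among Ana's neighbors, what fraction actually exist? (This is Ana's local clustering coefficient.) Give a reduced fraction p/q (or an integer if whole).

Ana's neighbors: Chioma, Dmitri, Fatima, Giulia, Halim, Jon, Kira, Priya, Simone, Wes, and Yael (k = 11).
Possible neighbor pairs: C(11,2) = 55. Edges among them: Dmitri–Jon, Fatima–Wes, Giulia–Wes, Jon–Simone, Kira–Priya, Kira–Yael → e = 6.
Clustering(Ana) = 6/55.

6/55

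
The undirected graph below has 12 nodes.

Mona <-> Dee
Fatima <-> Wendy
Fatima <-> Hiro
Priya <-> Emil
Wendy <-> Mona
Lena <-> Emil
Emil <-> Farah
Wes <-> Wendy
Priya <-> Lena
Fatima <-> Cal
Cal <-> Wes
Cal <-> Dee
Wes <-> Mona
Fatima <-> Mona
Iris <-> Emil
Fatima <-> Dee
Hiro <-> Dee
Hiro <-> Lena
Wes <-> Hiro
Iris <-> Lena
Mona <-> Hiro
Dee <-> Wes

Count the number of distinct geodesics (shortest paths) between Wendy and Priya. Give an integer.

3

The shortest distance is 4. The length-4 paths are: Wendy–Wes–Hiro–Lena–Priya; Wendy–Mona–Hiro–Lena–Priya; Wendy–Fatima–Hiro–Lena–Priya.
That gives 3 distinct shortest paths.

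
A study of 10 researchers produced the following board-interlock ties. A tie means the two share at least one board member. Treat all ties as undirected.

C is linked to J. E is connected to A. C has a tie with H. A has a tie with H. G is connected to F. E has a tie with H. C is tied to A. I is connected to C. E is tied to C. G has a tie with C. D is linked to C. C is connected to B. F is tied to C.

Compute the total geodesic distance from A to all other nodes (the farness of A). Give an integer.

Distances from A: B:2, C:1, D:2, E:1, F:2, G:2, H:1, I:2, J:2.
Sum = 2 + 1 + 2 + 1 + 2 + 2 + 1 + 2 + 2 = 15.

15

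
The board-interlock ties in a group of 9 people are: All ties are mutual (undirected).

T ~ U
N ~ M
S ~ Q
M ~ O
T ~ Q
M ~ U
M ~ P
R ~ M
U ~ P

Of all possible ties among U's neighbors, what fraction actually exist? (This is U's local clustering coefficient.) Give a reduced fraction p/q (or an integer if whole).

U's neighbors: M, P, and T (k = 3).
Possible neighbor pairs: C(3,2) = 3. Edges among them: M–P → e = 1.
Clustering(U) = 1/3.

1/3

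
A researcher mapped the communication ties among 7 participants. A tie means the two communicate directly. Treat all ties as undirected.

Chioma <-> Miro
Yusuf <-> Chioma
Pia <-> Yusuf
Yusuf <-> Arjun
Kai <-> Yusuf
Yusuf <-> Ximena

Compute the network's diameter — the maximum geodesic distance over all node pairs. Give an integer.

3

Eccentricity of each node (its greatest distance to any other): Arjun:3, Chioma:2, Kai:3, Miro:3, Pia:3, Ximena:3, Yusuf:2.
The maximum eccentricity is 3, realized for instance by the pair Arjun–Miro via Arjun – Yusuf – Chioma – Miro. So the diameter is 3.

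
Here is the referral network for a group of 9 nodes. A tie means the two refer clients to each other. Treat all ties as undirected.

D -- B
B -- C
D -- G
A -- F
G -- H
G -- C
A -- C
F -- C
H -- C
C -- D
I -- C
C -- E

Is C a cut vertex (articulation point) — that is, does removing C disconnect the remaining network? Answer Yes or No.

Removing C leaves {A and F} with no path to {B, D, G, and H}, so the network splits into 4 components. C is a cut vertex.

Yes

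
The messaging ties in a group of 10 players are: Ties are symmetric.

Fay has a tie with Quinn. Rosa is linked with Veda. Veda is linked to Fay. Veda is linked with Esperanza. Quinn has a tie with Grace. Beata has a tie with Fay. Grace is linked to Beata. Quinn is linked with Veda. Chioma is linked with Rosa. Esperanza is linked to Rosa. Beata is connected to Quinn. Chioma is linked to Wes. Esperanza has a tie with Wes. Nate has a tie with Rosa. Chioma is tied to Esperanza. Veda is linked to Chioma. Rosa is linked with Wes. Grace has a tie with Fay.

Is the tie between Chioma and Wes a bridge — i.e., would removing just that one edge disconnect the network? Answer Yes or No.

No

Even without that edge, Chioma still reaches Wes via Chioma – Rosa – Wes, so the network stays connected. Not a bridge.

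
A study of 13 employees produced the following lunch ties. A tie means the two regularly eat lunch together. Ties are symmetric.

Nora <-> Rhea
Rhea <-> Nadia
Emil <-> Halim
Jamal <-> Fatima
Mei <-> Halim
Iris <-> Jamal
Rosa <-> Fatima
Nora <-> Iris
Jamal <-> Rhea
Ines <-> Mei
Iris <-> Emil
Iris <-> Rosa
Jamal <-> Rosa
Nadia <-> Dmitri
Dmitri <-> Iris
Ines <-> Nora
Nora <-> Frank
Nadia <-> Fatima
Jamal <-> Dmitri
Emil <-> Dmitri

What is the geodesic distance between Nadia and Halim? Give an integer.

3

One shortest route is Nadia – Dmitri – Emil – Halim, which uses 3 edges, and at distance 2 from Nadia we only reach {Emil, Iris, Jamal, Nora, Rosa}, which does not include Halim. So d(Nadia,Halim) = 3.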